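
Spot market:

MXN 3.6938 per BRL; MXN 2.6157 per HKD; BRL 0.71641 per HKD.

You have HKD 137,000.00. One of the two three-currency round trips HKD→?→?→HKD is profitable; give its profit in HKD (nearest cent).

Profitable loop is HKD → BRL → MXN → HKD:
HKD 137,000.00 × 0.71641 = BRL 98,148.17
BRL 98,148.17 × 3.6938 = MXN 362,539.71
MXN 362,539.71 ÷ 2.6157 = HKD 138,601.41
Profit = HKD 138,601.41 − HKD 137,000.00

Profit: HKD 1,601.41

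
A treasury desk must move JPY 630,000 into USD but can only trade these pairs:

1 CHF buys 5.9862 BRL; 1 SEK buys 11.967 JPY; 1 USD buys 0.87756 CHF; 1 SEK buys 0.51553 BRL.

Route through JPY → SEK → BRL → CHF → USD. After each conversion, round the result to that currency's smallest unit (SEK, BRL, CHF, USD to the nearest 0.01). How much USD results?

USD 5,166.31

JPY 630,000 ÷ 11.967 = SEK 52,644.77
SEK 52,644.77 × 0.51553 = BRL 27,139.96
BRL 27,139.96 ÷ 5.9862 = CHF 4,533.75
CHF 4,533.75 ÷ 0.87756 = USD 5,166.31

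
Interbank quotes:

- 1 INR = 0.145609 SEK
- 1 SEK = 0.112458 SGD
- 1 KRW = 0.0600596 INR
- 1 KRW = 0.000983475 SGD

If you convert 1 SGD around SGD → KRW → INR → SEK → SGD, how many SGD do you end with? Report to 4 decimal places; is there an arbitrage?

1.0000 (no arbitrage)

Around SGD → KRW → INR → SEK → SGD: 1 ÷ 0.000983475 × 0.0600596 × 0.145609 × 0.112458 = 0.999995
Product ≈ 1 (deviation 0.001%, within rounding noise).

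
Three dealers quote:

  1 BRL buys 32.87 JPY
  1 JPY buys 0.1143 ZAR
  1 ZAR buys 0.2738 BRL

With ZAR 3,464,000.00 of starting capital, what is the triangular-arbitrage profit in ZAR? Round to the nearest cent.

Profit: ZAR 99,339.99

Profitable loop is ZAR → BRL → JPY → ZAR:
ZAR 3,464,000.00 × 0.2738 = BRL 948,443.20
BRL 948,443.20 × 32.87 = JPY 31,175,328
JPY 31,175,328 × 0.1143 = ZAR 3,563,339.99
Profit = ZAR 3,563,339.99 − ZAR 3,464,000.00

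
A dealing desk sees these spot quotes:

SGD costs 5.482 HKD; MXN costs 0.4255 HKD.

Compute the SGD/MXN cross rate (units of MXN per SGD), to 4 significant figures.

SGD/MXN = 12.88

1 SGD × 5.482 = 5.482 HKD
5.482 HKD ÷ 0.4255 = 12.8837 MXN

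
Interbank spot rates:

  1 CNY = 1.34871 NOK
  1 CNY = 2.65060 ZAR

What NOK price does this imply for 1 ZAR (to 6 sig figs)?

1 ZAR ÷ 2.65060 = 0.377273 CNY
0.377273 CNY × 1.34871 = 0.508832 NOK

ZAR/NOK = 0.508832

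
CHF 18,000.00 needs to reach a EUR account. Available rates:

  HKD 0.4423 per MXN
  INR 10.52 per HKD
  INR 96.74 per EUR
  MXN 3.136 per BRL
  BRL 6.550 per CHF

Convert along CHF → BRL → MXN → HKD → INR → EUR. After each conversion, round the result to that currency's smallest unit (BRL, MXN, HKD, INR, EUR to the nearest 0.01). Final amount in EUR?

CHF 18,000.00 × 6.550 = BRL 117,900.00
BRL 117,900.00 × 3.136 = MXN 369,734.40
MXN 369,734.40 × 0.4423 = HKD 163,533.53
HKD 163,533.53 × 10.52 = INR 1,720,372.74
INR 1,720,372.74 ÷ 96.74 = EUR 17,783.47

EUR 17,783.47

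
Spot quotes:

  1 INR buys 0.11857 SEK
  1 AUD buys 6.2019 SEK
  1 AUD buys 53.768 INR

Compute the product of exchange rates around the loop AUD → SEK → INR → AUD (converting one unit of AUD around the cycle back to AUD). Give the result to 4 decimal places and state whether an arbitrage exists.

Around AUD → SEK → INR → AUD: 1 × 6.2019 ÷ 0.11857 ÷ 53.768 = 0.972806
Product < 1; profitable direction is AUD → INR → SEK → AUD.

0.9728 (arbitrage exists)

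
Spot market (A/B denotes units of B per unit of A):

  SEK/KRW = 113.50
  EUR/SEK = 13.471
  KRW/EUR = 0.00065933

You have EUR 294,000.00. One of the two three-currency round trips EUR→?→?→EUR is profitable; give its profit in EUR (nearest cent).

Profitable loop is EUR → SEK → KRW → EUR:
EUR 294,000.00 × 13.471 = SEK 3,960,474.00
SEK 3,960,474.00 × 113.50 = KRW 449,513,799
KRW 449,513,799 × 0.00065933 = EUR 296,377.93
Profit = EUR 296,377.93 − EUR 294,000.00

Profit: EUR 2,377.93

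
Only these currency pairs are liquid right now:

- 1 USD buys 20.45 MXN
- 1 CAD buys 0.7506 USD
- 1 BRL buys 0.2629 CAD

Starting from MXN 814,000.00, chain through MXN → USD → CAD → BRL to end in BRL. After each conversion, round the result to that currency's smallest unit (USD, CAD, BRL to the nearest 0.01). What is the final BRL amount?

MXN 814,000.00 ÷ 20.45 = USD 39,804.40
USD 39,804.40 ÷ 0.7506 = CAD 53,030.11
CAD 53,030.11 ÷ 0.2629 = BRL 201,712.10

BRL 201,712.10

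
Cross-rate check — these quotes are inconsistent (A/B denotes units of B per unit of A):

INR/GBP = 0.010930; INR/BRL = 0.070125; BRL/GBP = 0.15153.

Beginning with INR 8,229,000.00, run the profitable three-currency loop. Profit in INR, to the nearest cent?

Profit: INR 235,391.20

Profitable loop is INR → GBP → BRL → INR:
INR 8,229,000.00 × 0.010930 = GBP 89,942.97
GBP 89,942.97 ÷ 0.15153 = BRL 593,565.43
BRL 593,565.43 ÷ 0.070125 = INR 8,464,391.20
Profit = INR 8,464,391.20 − INR 8,229,000.00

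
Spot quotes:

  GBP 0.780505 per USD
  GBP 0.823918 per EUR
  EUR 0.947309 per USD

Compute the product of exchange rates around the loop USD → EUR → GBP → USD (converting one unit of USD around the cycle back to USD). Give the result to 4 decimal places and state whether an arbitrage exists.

1.0000 (no arbitrage)

Around USD → EUR → GBP → USD: 1 × 0.947309 × 0.823918 ÷ 0.780505 = 1.000000
Product ≈ 1 (deviation 0.000%, within rounding noise).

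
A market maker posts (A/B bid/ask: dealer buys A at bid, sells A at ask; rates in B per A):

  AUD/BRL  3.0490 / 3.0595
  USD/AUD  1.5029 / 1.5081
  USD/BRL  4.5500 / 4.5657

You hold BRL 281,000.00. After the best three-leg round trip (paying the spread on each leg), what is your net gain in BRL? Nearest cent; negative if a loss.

Net profit: BRL 1,024.25

Best loop BRL → USD → AUD → BRL:
BRL 281,000.00 ÷ 4.5657 (buy USD at ask) = USD 61,545.87
USD 61,545.87 × 1.5029 (sell USD at bid) = AUD 92,497.30
AUD 92,497.30 × 3.0490 (sell AUD at bid) = BRL 282,024.25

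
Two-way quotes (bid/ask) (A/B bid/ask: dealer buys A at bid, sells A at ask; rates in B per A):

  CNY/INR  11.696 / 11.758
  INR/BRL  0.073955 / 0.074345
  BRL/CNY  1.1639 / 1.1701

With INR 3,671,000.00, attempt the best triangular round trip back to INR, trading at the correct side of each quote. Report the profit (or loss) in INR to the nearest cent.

Net profit: INR 24,770.15

Best loop INR → BRL → CNY → INR:
INR 3,671,000.00 × 0.073955 (sell INR at bid) = BRL 271,488.81
BRL 271,488.81 × 1.1639 (sell BRL at bid) = CNY 315,985.82
CNY 315,985.82 × 11.696 (sell CNY at bid) = INR 3,695,770.15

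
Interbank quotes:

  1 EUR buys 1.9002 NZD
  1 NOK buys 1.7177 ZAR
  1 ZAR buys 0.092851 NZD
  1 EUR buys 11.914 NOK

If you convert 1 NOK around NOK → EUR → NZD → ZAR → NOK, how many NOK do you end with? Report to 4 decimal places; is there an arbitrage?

Around NOK → EUR → NZD → ZAR → NOK: 1 ÷ 11.914 × 1.9002 ÷ 0.092851 ÷ 1.7177 = 1.000018
Product ≈ 1 (deviation 0.002%, within rounding noise).

1.0000 (no arbitrage)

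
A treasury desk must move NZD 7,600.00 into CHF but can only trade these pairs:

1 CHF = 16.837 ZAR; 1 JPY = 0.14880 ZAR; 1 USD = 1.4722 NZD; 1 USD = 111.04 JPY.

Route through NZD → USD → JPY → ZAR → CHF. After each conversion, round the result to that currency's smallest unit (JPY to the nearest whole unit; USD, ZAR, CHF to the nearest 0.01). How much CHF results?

CHF 5,065.99

NZD 7,600.00 ÷ 1.4722 = USD 5,162.34
USD 5,162.34 × 111.04 = JPY 573,226
JPY 573,226 × 0.14880 = ZAR 85,296.03
ZAR 85,296.03 ÷ 16.837 = CHF 5,065.99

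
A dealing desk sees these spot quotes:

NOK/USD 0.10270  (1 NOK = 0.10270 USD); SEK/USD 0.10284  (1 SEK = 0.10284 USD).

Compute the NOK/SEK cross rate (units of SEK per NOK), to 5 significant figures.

NOK/SEK = 0.99864

1 NOK × 0.10270 = 0.1027 USD
0.1027 USD ÷ 0.10284 = 0.998639 SEK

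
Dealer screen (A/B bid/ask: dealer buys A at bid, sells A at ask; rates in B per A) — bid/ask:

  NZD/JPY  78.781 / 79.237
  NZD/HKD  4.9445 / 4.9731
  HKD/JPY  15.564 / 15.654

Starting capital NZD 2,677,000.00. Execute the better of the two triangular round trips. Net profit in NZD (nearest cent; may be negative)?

Net profit: NZD 32,051.98

Best loop NZD → JPY → HKD → NZD:
NZD 2,677,000.00 × 78.781 (sell NZD at bid) = JPY 210,896,737
JPY 210,896,737 ÷ 15.654 (buy HKD at ask) = HKD 13,472,386.42
HKD 13,472,386.42 ÷ 4.9731 (buy NZD at ask) = NZD 2,709,051.98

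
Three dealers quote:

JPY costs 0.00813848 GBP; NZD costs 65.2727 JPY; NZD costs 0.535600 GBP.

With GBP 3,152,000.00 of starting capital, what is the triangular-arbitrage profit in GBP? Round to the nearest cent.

Profitable loop is GBP → JPY → NZD → GBP:
GBP 3,152,000.00 ÷ 0.00813848 = JPY 387,295,908
JPY 387,295,908 ÷ 65.2727 = NZD 5,933,505.25
NZD 5,933,505.25 × 0.535600 = GBP 3,177,985.41
Profit = GBP 3,177,985.41 − GBP 3,152,000.00

Profit: GBP 25,985.41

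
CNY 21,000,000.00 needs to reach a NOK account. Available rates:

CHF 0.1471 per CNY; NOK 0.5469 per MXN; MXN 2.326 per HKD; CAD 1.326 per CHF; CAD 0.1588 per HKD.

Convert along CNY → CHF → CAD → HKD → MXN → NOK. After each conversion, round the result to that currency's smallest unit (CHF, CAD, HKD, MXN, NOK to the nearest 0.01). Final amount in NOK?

CNY 21,000,000.00 × 0.1471 = CHF 3,089,100.00
CHF 3,089,100.00 × 1.326 = CAD 4,096,146.60
CAD 4,096,146.60 ÷ 0.1588 = HKD 25,794,374.06
HKD 25,794,374.06 × 2.326 = MXN 59,997,714.06
MXN 59,997,714.06 × 0.5469 = NOK 32,812,749.82

NOK 32,812,749.82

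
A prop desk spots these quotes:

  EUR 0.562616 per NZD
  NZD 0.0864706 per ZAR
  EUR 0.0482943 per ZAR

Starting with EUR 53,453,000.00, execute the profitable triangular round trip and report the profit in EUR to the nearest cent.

Profit: EUR 393,410.81

Profitable loop is EUR → ZAR → NZD → EUR:
EUR 53,453,000.00 ÷ 0.0482943 = ZAR 1,106,817,988.87
ZAR 1,106,817,988.87 × 0.0864706 = NZD 95,707,215.59
NZD 95,707,215.59 × 0.562616 = EUR 53,846,410.81
Profit = EUR 53,846,410.81 − EUR 53,453,000.00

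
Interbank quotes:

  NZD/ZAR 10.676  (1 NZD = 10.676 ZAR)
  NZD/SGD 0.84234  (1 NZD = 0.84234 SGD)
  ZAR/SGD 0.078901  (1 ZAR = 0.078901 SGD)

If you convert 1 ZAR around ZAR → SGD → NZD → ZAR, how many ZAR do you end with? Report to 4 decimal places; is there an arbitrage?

Around ZAR → SGD → NZD → ZAR: 1 × 0.078901 ÷ 0.84234 × 10.676 = 1.000008
Product ≈ 1 (deviation 0.001%, within rounding noise).

1.0000 (no arbitrage)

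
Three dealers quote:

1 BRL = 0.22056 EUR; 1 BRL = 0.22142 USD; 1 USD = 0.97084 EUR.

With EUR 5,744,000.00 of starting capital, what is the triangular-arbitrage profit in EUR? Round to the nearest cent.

Profit: EUR 149,545.98

Profitable loop is EUR → USD → BRL → EUR:
EUR 5,744,000.00 ÷ 0.97084 = USD 5,916,525.90
USD 5,916,525.90 ÷ 0.22142 = BRL 26,720,828.72
BRL 26,720,828.72 × 0.22056 = EUR 5,893,545.98
Profit = EUR 5,893,545.98 − EUR 5,744,000.00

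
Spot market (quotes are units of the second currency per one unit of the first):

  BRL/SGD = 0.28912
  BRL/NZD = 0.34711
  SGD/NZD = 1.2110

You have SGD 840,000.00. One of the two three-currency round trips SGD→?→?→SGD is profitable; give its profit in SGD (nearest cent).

Profitable loop is SGD → NZD → BRL → SGD:
SGD 840,000.00 × 1.2110 = NZD 1,017,240.00
NZD 1,017,240.00 ÷ 0.34711 = BRL 2,930,598.37
BRL 2,930,598.37 × 0.28912 = SGD 847,294.60
Profit = SGD 847,294.60 − SGD 840,000.00

Profit: SGD 7,294.60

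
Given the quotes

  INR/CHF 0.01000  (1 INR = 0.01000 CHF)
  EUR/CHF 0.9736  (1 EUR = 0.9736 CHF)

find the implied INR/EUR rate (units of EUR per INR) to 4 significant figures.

1 INR × 0.01000 = 0.01 CHF
0.01 CHF ÷ 0.9736 = 0.0102712 EUR

INR/EUR = 0.01027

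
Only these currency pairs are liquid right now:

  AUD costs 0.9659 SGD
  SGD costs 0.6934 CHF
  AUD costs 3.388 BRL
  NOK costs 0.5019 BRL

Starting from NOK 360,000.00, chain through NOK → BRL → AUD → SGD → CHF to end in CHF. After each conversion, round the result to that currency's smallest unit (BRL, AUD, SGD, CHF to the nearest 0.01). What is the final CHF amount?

NOK 360,000.00 × 0.5019 = BRL 180,684.00
BRL 180,684.00 ÷ 3.388 = AUD 53,330.58
AUD 53,330.58 × 0.9659 = SGD 51,512.01
SGD 51,512.01 × 0.6934 = CHF 35,718.43

CHF 35,718.43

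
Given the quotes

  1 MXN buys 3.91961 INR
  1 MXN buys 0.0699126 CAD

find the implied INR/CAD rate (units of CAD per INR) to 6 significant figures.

INR/CAD = 0.0178366

1 INR ÷ 3.91961 = 0.255127 MXN
0.255127 MXN × 0.0699126 = 0.0178366 CAD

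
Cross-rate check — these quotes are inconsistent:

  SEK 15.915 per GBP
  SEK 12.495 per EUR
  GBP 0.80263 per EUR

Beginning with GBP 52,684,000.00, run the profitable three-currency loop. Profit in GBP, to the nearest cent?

Profit: GBP 1,175,772.17

Profitable loop is GBP → SEK → EUR → GBP:
GBP 52,684,000.00 × 15.915 = SEK 838,465,860.00
SEK 838,465,860.00 ÷ 12.495 = EUR 67,104,110.44
EUR 67,104,110.44 × 0.80263 = GBP 53,859,772.17
Profit = GBP 53,859,772.17 − GBP 52,684,000.00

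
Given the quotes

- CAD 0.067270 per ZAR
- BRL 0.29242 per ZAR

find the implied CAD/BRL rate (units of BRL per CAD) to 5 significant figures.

1 CAD ÷ 0.067270 = 14.8655 ZAR
14.8655 ZAR × 0.29242 = 4.34696 BRL

CAD/BRL = 4.3470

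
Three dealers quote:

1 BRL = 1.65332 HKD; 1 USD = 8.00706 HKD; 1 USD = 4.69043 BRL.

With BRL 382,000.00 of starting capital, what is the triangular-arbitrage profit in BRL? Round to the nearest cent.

Profitable loop is BRL → USD → HKD → BRL:
BRL 382,000.00 ÷ 4.69043 = USD 81,442.43
USD 81,442.43 × 8.00706 = HKD 652,114.39
HKD 652,114.39 ÷ 1.65332 = BRL 394,427.21
Profit = BRL 394,427.21 − BRL 382,000.00

Profit: BRL 12,427.21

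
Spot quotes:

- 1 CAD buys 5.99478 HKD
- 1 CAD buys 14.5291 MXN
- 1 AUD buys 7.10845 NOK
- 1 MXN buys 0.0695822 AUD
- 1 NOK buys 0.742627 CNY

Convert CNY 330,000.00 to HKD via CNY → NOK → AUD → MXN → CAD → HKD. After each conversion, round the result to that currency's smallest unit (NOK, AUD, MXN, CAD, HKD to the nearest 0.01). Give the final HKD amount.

HKD 370,684.76

CNY 330,000.00 ÷ 0.742627 = NOK 444,368.44
NOK 444,368.44 ÷ 7.10845 = AUD 62,512.71
AUD 62,512.71 ÷ 0.0695822 = MXN 898,400.88
MXN 898,400.88 ÷ 14.5291 = CAD 61,834.59
CAD 61,834.59 × 5.99478 = HKD 370,684.76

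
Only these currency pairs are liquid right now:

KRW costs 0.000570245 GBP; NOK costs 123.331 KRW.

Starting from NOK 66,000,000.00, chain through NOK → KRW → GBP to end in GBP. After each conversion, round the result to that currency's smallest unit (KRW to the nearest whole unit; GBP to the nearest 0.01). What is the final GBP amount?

NOK 66,000,000.00 × 123.331 = KRW 8,139,846,000
KRW 8,139,846,000 × 0.000570245 = GBP 4,641,706.48

GBP 4,641,706.48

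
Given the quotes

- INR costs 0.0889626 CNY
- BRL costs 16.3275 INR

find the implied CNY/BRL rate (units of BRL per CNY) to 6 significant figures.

CNY/BRL = 0.688451

1 CNY ÷ 0.0889626 = 11.2407 INR
11.2407 INR ÷ 16.3275 = 0.688451 BRL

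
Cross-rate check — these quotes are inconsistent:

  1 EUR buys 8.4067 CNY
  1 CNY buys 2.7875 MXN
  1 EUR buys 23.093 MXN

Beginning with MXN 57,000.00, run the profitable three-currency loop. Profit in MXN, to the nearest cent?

Profit: MXN 840.88

Profitable loop is MXN → EUR → CNY → MXN:
MXN 57,000.00 ÷ 23.093 = EUR 2,468.28
EUR 2,468.28 × 8.4067 = CNY 20,750.09
CNY 20,750.09 × 2.7875 = MXN 57,840.88
Profit = MXN 57,840.88 − MXN 57,000.00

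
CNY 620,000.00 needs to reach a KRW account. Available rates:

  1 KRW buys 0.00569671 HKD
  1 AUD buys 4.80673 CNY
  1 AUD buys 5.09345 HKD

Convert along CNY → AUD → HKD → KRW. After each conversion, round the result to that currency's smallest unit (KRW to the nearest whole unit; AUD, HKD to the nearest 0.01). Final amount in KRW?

KRW 115,326,710

CNY 620,000.00 ÷ 4.80673 = AUD 128,985.82
AUD 128,985.82 × 5.09345 = HKD 656,982.82
HKD 656,982.82 ÷ 0.00569671 = KRW 115,326,710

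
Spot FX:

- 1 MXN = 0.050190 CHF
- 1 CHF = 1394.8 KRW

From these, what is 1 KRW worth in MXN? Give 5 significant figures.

KRW/MXN = 0.014285

1 KRW ÷ 1394.8 = 0.000716949 CHF
0.000716949 CHF ÷ 0.050190 = 0.0142847 MXN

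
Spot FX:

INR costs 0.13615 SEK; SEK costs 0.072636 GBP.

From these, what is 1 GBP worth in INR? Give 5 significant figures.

1 GBP ÷ 0.072636 = 13.7673 SEK
13.7673 SEK ÷ 0.13615 = 101.118 INR

GBP/INR = 101.12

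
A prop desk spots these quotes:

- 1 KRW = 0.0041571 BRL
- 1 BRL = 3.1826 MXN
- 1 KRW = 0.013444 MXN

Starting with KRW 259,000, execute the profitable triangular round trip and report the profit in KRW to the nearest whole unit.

Profitable loop is KRW → MXN → BRL → KRW:
KRW 259,000 × 0.013444 = MXN 3,482.00
MXN 3,482.00 ÷ 3.1826 = BRL 1,094.07
BRL 1,094.07 ÷ 0.0041571 = KRW 263,182
Profit = KRW 263,182 − KRW 259,000

Profit: KRW 4,182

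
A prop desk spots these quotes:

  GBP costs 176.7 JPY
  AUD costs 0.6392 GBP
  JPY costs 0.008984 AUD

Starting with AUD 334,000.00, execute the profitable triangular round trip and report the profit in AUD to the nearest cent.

Profit: AUD 4,914.01

Profitable loop is AUD → GBP → JPY → AUD:
AUD 334,000.00 × 0.6392 = GBP 213,492.80
GBP 213,492.80 × 176.7 = JPY 37,724,178
JPY 37,724,178 × 0.008984 = AUD 338,914.01
Profit = AUD 338,914.01 − AUD 334,000.00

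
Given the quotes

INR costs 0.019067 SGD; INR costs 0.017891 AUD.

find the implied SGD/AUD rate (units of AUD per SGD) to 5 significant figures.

1 SGD ÷ 0.019067 = 52.4466 INR
52.4466 INR × 0.017891 = 0.938323 AUD

SGD/AUD = 0.93832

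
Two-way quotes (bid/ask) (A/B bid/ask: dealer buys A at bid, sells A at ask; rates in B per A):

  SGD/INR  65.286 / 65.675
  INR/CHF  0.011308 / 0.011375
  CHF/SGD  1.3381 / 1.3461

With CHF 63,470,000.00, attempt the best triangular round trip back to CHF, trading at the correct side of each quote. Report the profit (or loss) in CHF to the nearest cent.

Best loop CHF → INR → SGD → CHF:
CHF 63,470,000.00 ÷ 0.011375 (buy INR at ask) = INR 5,579,780,219.78
INR 5,579,780,219.78 ÷ 65.675 (buy SGD at ask) = SGD 84,960,490.59
SGD 84,960,490.59 ÷ 1.3461 (buy CHF at ask) = CHF 63,116,031.94

Net result: CHF -353,968.06 (no profitable arbitrage after spreads)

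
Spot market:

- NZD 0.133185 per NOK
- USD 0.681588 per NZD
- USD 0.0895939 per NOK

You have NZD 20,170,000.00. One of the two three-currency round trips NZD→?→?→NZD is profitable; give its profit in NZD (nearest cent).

Profitable loop is NZD → USD → NOK → NZD:
NZD 20,170,000.00 × 0.681588 = USD 13,747,629.96
USD 13,747,629.96 ÷ 0.0895939 = NOK 153,443,816.60
NOK 153,443,816.60 × 0.133185 = NZD 20,436,414.71
Profit = NZD 20,436,414.71 − NZD 20,170,000.00

Profit: NZD 266,414.71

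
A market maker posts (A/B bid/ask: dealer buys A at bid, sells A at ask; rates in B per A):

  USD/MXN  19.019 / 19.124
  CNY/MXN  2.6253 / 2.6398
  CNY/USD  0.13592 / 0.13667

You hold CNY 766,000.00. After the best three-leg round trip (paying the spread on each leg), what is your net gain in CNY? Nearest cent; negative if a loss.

Best loop CNY → MXN → USD → CNY:
CNY 766,000.00 × 2.6253 (sell CNY at bid) = MXN 2,010,979.80
MXN 2,010,979.80 ÷ 19.124 (buy USD at ask) = USD 105,154.77
USD 105,154.77 ÷ 0.13667 (buy CNY at ask) = CNY 769,406.37

Net profit: CNY 3,406.37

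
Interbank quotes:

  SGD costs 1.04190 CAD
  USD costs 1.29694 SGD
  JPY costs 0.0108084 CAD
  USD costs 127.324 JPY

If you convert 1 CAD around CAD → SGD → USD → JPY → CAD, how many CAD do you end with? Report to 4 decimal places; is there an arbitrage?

Around CAD → SGD → USD → JPY → CAD: 1 ÷ 1.04190 ÷ 1.29694 × 127.324 × 0.0108084 = 1.018417
Product > 1; profitable direction is CAD → SGD → USD → JPY → CAD.

1.0184 (arbitrage exists)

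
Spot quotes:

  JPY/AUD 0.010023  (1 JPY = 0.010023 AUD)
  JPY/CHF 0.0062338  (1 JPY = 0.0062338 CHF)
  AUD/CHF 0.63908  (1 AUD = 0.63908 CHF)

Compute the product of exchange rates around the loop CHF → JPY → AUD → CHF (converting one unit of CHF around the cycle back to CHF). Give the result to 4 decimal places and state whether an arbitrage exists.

1.0275 (arbitrage exists)

Around CHF → JPY → AUD → CHF: 1 ÷ 0.0062338 × 0.010023 × 0.63908 = 1.027543
Product > 1; profitable direction is CHF → JPY → AUD → CHF.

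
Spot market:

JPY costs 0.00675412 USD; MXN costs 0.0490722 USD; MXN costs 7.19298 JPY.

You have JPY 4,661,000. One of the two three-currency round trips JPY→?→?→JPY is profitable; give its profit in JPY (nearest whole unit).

Profit: JPY 47,006

Profitable loop is JPY → MXN → USD → JPY:
JPY 4,661,000 ÷ 7.19298 = MXN 647,992.90
MXN 647,992.90 × 0.0490722 = USD 31,798.44
USD 31,798.44 ÷ 0.00675412 = JPY 4,708,006
Profit = JPY 4,708,006 − JPY 4,661,000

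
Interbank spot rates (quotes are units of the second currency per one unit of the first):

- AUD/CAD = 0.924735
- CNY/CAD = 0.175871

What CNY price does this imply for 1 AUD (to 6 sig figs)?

AUD/CNY = 5.25803

1 AUD × 0.924735 = 0.924735 CAD
0.924735 CAD ÷ 0.175871 = 5.25803 CNY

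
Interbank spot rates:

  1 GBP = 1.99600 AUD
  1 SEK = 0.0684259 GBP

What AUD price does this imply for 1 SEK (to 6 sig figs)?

1 SEK × 0.0684259 = 0.0684259 GBP
0.0684259 GBP × 1.99600 = 0.136578 AUD

SEK/AUD = 0.136578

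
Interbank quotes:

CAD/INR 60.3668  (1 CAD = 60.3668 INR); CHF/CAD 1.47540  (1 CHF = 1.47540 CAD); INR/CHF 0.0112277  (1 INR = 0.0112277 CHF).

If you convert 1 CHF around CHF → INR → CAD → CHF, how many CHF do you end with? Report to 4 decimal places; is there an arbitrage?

Around CHF → INR → CAD → CHF: 1 ÷ 0.0112277 ÷ 60.3668 ÷ 1.47540 = 1.000003
Product ≈ 1 (deviation 0.000%, within rounding noise).

1.0000 (no arbitrage)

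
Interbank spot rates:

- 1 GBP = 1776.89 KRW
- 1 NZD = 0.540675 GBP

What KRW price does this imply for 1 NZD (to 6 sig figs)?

NZD/KRW = 960.720

1 NZD × 0.540675 = 0.540675 GBP
0.540675 GBP × 1776.89 = 960.72 KRW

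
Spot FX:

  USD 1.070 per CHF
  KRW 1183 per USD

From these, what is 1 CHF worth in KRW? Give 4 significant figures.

1 CHF × 1.070 = 1.07 USD
1.07 USD × 1183 = 1265.81 KRW

CHF/KRW = 1266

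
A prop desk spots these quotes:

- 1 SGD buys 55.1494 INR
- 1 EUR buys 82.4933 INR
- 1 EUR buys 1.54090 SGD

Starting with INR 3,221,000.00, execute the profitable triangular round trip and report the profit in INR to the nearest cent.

Profit: INR 97,083.38

Profitable loop is INR → EUR → SGD → INR:
INR 3,221,000.00 ÷ 82.4933 = EUR 39,045.60
EUR 39,045.60 × 1.54090 = SGD 60,165.36
SGD 60,165.36 × 55.1494 = INR 3,318,083.38
Profit = INR 3,318,083.38 − INR 3,221,000.00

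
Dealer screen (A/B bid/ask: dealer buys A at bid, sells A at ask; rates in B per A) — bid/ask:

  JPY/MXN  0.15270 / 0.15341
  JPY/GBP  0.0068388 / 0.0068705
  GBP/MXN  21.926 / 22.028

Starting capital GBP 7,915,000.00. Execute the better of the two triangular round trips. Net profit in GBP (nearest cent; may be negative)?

Best loop GBP → JPY → MXN → GBP:
GBP 7,915,000.00 ÷ 0.0068705 (buy JPY at ask) = JPY 1,152,026,781
JPY 1,152,026,781 × 0.15270 (sell JPY at bid) = MXN 175,914,489.48
MXN 175,914,489.48 ÷ 22.028 (buy GBP at ask) = GBP 7,985,949.22

Net profit: GBP 70,949.22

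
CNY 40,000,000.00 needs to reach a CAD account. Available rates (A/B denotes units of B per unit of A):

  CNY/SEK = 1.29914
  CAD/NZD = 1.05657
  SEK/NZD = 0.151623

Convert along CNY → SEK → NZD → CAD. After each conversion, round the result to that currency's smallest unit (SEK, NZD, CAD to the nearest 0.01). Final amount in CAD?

CAD 7,457,319.60

CNY 40,000,000.00 × 1.29914 = SEK 51,965,600.00
SEK 51,965,600.00 × 0.151623 = NZD 7,879,180.17
NZD 7,879,180.17 ÷ 1.05657 = CAD 7,457,319.60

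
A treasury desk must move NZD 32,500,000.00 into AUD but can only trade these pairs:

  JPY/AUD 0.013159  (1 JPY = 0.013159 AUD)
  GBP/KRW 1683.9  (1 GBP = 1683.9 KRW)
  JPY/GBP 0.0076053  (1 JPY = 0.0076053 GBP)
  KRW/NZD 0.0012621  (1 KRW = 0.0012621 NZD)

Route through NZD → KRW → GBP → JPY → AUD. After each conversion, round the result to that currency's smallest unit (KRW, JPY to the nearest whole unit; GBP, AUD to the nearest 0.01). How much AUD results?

AUD 26,459,390.39

NZD 32,500,000.00 ÷ 0.0012621 = KRW 25,750,732,905
KRW 25,750,732,905 ÷ 1683.9 = GBP 15,292,317.18
GBP 15,292,317.18 ÷ 0.0076053 = JPY 2,010,744,767
JPY 2,010,744,767 × 0.013159 = AUD 26,459,390.39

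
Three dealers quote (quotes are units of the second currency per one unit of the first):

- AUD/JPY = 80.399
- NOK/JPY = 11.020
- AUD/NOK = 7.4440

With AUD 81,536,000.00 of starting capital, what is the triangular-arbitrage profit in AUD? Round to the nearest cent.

Profitable loop is AUD → NOK → JPY → AUD:
AUD 81,536,000.00 × 7.4440 = NOK 606,953,984.00
NOK 606,953,984.00 × 11.020 = JPY 6,688,632,904
JPY 6,688,632,904 ÷ 80.399 = AUD 83,192,986.28
Profit = AUD 83,192,986.28 − AUD 81,536,000.00

Profit: AUD 1,656,986.28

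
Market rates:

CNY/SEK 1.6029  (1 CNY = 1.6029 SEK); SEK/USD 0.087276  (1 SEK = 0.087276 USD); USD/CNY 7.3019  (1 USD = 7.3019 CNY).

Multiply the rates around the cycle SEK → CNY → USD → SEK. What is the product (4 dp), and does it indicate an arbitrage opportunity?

Around SEK → CNY → USD → SEK: 1 ÷ 1.6029 ÷ 7.3019 ÷ 0.087276 = 0.978955
Product < 1; profitable direction is SEK → USD → CNY → SEK.

0.9790 (arbitrage exists)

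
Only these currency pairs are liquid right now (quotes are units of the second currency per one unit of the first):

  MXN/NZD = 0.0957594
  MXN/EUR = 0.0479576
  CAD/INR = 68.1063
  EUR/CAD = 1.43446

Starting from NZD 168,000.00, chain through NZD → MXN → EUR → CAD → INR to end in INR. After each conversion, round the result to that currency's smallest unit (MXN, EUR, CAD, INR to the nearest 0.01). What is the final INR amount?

NZD 168,000.00 ÷ 0.0957594 = MXN 1,754,396.96
MXN 1,754,396.96 × 0.0479576 = EUR 84,136.67
EUR 84,136.67 × 1.43446 = CAD 120,690.69
CAD 120,690.69 × 68.1063 = INR 8,219,796.34

INR 8,219,796.34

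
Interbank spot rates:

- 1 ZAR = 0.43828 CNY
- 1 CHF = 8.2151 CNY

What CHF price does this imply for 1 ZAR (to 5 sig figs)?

1 ZAR × 0.43828 = 0.43828 CNY
0.43828 CNY ÷ 8.2151 = 0.0533505 CHF

ZAR/CHF = 0.053351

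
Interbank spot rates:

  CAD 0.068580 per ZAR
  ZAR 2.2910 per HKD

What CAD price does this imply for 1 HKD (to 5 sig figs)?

HKD/CAD = 0.15712

1 HKD × 2.2910 = 2.291 ZAR
2.291 ZAR × 0.068580 = 0.157117 CAD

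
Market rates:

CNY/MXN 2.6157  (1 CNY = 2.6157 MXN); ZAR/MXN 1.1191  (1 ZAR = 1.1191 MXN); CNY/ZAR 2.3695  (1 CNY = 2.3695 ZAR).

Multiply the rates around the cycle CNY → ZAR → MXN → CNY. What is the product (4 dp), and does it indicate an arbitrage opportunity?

1.0138 (arbitrage exists)

Around CNY → ZAR → MXN → CNY: 1 × 2.3695 × 1.1191 ÷ 2.6157 = 1.013766
Product > 1; profitable direction is CNY → ZAR → MXN → CNY.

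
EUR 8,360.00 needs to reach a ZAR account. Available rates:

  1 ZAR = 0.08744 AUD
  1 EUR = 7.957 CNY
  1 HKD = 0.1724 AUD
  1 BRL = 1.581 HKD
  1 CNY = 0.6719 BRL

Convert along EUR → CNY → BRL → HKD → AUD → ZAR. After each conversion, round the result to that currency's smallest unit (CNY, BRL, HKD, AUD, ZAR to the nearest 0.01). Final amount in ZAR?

ZAR 139,321.82

EUR 8,360.00 × 7.957 = CNY 66,520.52
CNY 66,520.52 × 0.6719 = BRL 44,695.14
BRL 44,695.14 × 1.581 = HKD 70,663.02
HKD 70,663.02 × 0.1724 = AUD 12,182.30
AUD 12,182.30 ÷ 0.08744 = ZAR 139,321.82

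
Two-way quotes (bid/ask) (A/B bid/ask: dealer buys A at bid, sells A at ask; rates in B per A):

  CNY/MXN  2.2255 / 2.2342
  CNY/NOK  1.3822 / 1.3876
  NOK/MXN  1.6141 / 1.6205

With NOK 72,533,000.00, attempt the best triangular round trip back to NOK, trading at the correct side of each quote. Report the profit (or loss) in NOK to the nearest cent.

Best loop NOK → MXN → CNY → NOK:
NOK 72,533,000.00 × 1.6141 (sell NOK at bid) = MXN 117,075,515.30
MXN 117,075,515.30 ÷ 2.2342 (buy CNY at ask) = CNY 52,401,537.60
CNY 52,401,537.60 × 1.3822 (sell CNY at bid) = NOK 72,429,405.27

Net result: NOK -103,594.73 (no profitable arbitrage after spreads)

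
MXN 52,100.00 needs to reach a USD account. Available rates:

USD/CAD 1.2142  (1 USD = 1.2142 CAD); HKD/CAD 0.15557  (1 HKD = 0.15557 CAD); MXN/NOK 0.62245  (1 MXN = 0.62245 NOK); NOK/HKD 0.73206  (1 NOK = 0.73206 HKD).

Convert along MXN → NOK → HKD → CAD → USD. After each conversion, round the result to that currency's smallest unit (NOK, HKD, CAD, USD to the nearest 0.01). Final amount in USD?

USD 3,041.76

MXN 52,100.00 × 0.62245 = NOK 32,429.64
NOK 32,429.64 × 0.73206 = HKD 23,740.44
HKD 23,740.44 × 0.15557 = CAD 3,693.30
CAD 3,693.30 ÷ 1.2142 = USD 3,041.76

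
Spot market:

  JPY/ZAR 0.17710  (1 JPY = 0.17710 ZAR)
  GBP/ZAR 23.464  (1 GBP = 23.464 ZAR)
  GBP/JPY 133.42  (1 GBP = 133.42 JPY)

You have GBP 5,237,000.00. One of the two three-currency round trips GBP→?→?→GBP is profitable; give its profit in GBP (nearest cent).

Profitable loop is GBP → JPY → ZAR → GBP:
GBP 5,237,000.00 × 133.42 = JPY 698,720,540
JPY 698,720,540 × 0.17710 = ZAR 123,743,407.63
ZAR 123,743,407.63 ÷ 23.464 = GBP 5,273,755.87
Profit = GBP 5,273,755.87 − GBP 5,237,000.00

Profit: GBP 36,755.87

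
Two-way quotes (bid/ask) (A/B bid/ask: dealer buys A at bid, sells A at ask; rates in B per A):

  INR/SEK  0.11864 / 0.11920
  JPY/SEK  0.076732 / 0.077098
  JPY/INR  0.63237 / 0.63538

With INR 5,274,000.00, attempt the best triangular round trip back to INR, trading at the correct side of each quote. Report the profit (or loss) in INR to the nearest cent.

Net profit: INR 69,266.65

Best loop INR → JPY → SEK → INR:
INR 5,274,000.00 ÷ 0.63538 (buy JPY at ask) = JPY 8,300,545
JPY 8,300,545 × 0.076732 (sell JPY at bid) = SEK 636,917.38
SEK 636,917.38 ÷ 0.11920 (buy INR at ask) = INR 5,343,266.65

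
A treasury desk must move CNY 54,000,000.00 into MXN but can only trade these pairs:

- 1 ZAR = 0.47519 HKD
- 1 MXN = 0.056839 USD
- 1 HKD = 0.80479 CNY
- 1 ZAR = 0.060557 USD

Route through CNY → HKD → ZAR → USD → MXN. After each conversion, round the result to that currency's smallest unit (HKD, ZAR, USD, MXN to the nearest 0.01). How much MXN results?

MXN 150,439,478.53

CNY 54,000,000.00 ÷ 0.80479 = HKD 67,098,249.23
HKD 67,098,249.23 ÷ 0.47519 = ZAR 141,202,990.87
ZAR 141,202,990.87 × 0.060557 = USD 8,550,829.52
USD 8,550,829.52 ÷ 0.056839 = MXN 150,439,478.53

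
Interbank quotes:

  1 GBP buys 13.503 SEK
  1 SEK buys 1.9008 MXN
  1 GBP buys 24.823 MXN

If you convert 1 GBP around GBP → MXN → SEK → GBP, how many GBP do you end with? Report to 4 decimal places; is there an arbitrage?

0.9671 (arbitrage exists)

Around GBP → MXN → SEK → GBP: 1 × 24.823 ÷ 1.9008 ÷ 13.503 = 0.967136
Product < 1; profitable direction is GBP → SEK → MXN → GBP.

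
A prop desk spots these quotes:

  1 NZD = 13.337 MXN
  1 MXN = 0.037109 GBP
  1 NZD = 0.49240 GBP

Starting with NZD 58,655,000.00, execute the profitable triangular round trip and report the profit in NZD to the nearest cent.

Profit: NZD 300,509.55

Profitable loop is NZD → MXN → GBP → NZD:
NZD 58,655,000.00 × 13.337 = MXN 782,281,735.00
MXN 782,281,735.00 × 0.037109 = GBP 29,029,692.90
GBP 29,029,692.90 ÷ 0.49240 = NZD 58,955,509.55
Profit = NZD 58,955,509.55 − NZD 58,655,000.00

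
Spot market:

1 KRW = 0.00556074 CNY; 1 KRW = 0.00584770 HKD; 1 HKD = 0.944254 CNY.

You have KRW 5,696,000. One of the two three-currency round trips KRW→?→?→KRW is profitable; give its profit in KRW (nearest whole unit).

Profit: KRW 40,258

Profitable loop is KRW → CNY → HKD → KRW:
KRW 5,696,000 × 0.00556074 = CNY 31,673.98
CNY 31,673.98 ÷ 0.944254 = HKD 33,543.91
HKD 33,543.91 ÷ 0.00584770 = KRW 5,736,258
Profit = KRW 5,736,258 − KRW 5,696,000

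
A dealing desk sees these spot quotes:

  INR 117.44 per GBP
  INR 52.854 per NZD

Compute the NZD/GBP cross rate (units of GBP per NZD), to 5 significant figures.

1 NZD × 52.854 = 52.854 INR
52.854 INR ÷ 117.44 = 0.450051 GBP

NZD/GBP = 0.45005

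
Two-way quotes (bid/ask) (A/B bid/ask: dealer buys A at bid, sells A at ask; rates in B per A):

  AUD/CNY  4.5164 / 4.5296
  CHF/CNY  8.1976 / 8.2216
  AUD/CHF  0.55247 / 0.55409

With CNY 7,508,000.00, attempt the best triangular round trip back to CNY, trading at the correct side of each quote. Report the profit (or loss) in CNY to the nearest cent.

Net result: CNY -1,113.75 (no profitable arbitrage after spreads)

Best loop CNY → AUD → CHF → CNY:
CNY 7,508,000.00 ÷ 4.5296 (buy AUD at ask) = AUD 1,657,541.50
AUD 1,657,541.50 × 0.55247 (sell AUD at bid) = CHF 915,741.96
CHF 915,741.96 × 8.1976 (sell CHF at bid) = CNY 7,506,886.25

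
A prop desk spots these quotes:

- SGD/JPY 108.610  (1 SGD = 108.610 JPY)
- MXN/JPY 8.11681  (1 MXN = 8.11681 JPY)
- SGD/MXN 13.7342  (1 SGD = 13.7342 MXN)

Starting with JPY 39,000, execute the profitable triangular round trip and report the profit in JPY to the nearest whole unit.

Profitable loop is JPY → SGD → MXN → JPY:
JPY 39,000 ÷ 108.610 = SGD 359.08
SGD 359.08 × 13.7342 = MXN 4,931.72
MXN 4,931.72 × 8.11681 = JPY 40,030
Profit = JPY 40,030 − JPY 39,000

Profit: JPY 1,030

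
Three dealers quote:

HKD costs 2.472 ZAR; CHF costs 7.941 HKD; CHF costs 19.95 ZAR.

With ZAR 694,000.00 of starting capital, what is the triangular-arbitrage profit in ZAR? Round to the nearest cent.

Profit: ZAR 11,307.83

Profitable loop is ZAR → HKD → CHF → ZAR:
ZAR 694,000.00 ÷ 2.472 = HKD 280,744.34
HKD 280,744.34 ÷ 7.941 = CHF 35,353.78
CHF 35,353.78 × 19.95 = ZAR 705,307.83
Profit = ZAR 705,307.83 − ZAR 694,000.00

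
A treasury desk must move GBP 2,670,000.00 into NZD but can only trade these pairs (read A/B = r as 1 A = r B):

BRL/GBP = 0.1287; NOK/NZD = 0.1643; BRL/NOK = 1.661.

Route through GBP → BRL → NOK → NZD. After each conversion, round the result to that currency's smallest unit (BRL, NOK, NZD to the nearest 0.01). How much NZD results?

NZD 5,661,609.49

GBP 2,670,000.00 ÷ 0.1287 = BRL 20,745,920.75
BRL 20,745,920.75 × 1.661 = NOK 34,458,974.37
NOK 34,458,974.37 × 0.1643 = NZD 5,661,609.49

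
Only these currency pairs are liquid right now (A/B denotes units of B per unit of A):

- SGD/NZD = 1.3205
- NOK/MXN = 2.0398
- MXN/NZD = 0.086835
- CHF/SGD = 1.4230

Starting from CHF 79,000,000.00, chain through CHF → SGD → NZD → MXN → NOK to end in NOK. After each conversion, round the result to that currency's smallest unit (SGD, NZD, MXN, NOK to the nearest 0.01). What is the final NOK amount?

NOK 838,084,870.90

CHF 79,000,000.00 × 1.4230 = SGD 112,417,000.00
SGD 112,417,000.00 × 1.3205 = NZD 148,446,648.50
NZD 148,446,648.50 ÷ 0.086835 = MXN 1,709,525,519.66
MXN 1,709,525,519.66 ÷ 2.0398 = NOK 838,084,870.90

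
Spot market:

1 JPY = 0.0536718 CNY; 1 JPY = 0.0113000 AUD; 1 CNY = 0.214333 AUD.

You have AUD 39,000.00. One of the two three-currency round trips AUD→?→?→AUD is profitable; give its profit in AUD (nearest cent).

Profit: AUD 702.82

Profitable loop is AUD → JPY → CNY → AUD:
AUD 39,000.00 ÷ 0.0113000 = JPY 3,451,327
JPY 3,451,327 × 0.0536718 = CNY 185,238.96
CNY 185,238.96 × 0.214333 = AUD 39,702.82
Profit = AUD 39,702.82 − AUD 39,000.00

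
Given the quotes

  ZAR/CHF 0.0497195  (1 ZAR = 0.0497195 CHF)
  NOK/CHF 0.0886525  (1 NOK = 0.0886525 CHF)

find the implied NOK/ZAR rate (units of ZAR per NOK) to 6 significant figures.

NOK/ZAR = 1.78305

1 NOK × 0.0886525 = 0.0886525 CHF
0.0886525 CHF ÷ 0.0497195 = 1.78305 ZAR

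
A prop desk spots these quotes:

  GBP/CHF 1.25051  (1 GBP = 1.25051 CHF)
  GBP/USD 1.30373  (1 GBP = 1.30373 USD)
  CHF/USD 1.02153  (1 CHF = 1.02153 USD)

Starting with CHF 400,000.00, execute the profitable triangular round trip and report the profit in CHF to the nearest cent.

Profit: CHF 8,234.17

Profitable loop is CHF → GBP → USD → CHF:
CHF 400,000.00 ÷ 1.25051 = GBP 319,869.49
GBP 319,869.49 × 1.30373 = USD 417,023.45
USD 417,023.45 ÷ 1.02153 = CHF 408,234.17
Profit = CHF 408,234.17 − CHF 400,000.00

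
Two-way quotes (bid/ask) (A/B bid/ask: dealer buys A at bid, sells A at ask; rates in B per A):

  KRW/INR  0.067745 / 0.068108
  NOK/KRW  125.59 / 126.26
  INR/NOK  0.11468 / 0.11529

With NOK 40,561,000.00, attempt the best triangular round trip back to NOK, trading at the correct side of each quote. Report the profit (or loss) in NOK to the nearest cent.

Net profit: NOK 351,225.28

Best loop NOK → INR → KRW → NOK:
NOK 40,561,000.00 ÷ 0.11529 (buy INR at ask) = INR 351,817,156.74
INR 351,817,156.74 ÷ 0.068108 (buy KRW at ask) = KRW 5,165,577,564
KRW 5,165,577,564 ÷ 126.26 (buy NOK at ask) = NOK 40,912,225.28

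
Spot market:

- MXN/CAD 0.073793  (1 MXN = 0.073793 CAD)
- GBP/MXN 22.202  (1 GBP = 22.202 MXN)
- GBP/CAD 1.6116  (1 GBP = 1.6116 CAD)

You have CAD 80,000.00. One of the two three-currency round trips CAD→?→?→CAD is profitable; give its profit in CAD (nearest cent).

Profit: CAD 1,327.98

Profitable loop is CAD → GBP → MXN → CAD:
CAD 80,000.00 ÷ 1.6116 = GBP 49,640.11
GBP 49,640.11 × 22.202 = MXN 1,102,109.70
MXN 1,102,109.70 × 0.073793 = CAD 81,327.98
Profit = CAD 81,327.98 − CAD 80,000.00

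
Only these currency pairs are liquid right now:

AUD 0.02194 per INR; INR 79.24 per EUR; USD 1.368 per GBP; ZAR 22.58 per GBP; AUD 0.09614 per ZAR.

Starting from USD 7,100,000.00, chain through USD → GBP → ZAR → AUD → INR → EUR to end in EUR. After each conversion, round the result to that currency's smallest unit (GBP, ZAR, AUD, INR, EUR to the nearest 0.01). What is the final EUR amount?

USD 7,100,000.00 ÷ 1.368 = GBP 5,190,058.48
GBP 5,190,058.48 × 22.58 = ZAR 117,191,520.48
ZAR 117,191,520.48 × 0.09614 = AUD 11,266,792.78
AUD 11,266,792.78 ÷ 0.02194 = INR 513,527,474.02
INR 513,527,474.02 ÷ 79.24 = EUR 6,480,659.69

EUR 6,480,659.69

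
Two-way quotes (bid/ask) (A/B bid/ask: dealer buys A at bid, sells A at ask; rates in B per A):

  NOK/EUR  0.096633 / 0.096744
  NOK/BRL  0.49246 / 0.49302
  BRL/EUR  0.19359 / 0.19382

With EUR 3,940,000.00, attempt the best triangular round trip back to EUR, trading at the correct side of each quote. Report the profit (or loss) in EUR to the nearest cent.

Best loop EUR → BRL → NOK → EUR:
EUR 3,940,000.00 ÷ 0.19382 (buy BRL at ask) = BRL 20,328,139.51
BRL 20,328,139.51 ÷ 0.49302 (buy NOK at ask) = NOK 41,231,876.01
NOK 41,231,876.01 × 0.096633 (sell NOK at bid) = EUR 3,984,359.87

Net profit: EUR 44,359.87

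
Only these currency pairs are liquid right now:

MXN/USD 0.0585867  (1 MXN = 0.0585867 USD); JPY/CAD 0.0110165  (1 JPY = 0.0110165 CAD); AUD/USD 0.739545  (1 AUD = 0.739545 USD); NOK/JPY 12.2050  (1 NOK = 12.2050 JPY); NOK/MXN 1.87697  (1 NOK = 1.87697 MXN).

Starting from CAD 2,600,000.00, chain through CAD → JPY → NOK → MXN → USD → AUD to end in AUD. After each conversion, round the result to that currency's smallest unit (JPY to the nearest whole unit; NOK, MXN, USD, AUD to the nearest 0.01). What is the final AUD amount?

AUD 2,875,303.46

CAD 2,600,000.00 ÷ 0.0110165 = JPY 236,009,622
JPY 236,009,622 ÷ 12.2050 = NOK 19,337,125.93
NOK 19,337,125.93 × 1.87697 = MXN 36,295,205.26
MXN 36,295,205.26 × 0.0585867 = USD 2,126,416.30
USD 2,126,416.30 ÷ 0.739545 = AUD 2,875,303.46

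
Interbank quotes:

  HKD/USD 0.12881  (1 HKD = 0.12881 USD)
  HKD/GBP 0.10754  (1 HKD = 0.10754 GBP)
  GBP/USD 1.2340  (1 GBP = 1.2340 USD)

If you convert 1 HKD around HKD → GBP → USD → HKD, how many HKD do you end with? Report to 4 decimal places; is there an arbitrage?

Around HKD → GBP → USD → HKD: 1 × 0.10754 × 1.2340 ÷ 0.12881 = 1.030233
Product > 1; profitable direction is HKD → GBP → USD → HKD.

1.0302 (arbitrage exists)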